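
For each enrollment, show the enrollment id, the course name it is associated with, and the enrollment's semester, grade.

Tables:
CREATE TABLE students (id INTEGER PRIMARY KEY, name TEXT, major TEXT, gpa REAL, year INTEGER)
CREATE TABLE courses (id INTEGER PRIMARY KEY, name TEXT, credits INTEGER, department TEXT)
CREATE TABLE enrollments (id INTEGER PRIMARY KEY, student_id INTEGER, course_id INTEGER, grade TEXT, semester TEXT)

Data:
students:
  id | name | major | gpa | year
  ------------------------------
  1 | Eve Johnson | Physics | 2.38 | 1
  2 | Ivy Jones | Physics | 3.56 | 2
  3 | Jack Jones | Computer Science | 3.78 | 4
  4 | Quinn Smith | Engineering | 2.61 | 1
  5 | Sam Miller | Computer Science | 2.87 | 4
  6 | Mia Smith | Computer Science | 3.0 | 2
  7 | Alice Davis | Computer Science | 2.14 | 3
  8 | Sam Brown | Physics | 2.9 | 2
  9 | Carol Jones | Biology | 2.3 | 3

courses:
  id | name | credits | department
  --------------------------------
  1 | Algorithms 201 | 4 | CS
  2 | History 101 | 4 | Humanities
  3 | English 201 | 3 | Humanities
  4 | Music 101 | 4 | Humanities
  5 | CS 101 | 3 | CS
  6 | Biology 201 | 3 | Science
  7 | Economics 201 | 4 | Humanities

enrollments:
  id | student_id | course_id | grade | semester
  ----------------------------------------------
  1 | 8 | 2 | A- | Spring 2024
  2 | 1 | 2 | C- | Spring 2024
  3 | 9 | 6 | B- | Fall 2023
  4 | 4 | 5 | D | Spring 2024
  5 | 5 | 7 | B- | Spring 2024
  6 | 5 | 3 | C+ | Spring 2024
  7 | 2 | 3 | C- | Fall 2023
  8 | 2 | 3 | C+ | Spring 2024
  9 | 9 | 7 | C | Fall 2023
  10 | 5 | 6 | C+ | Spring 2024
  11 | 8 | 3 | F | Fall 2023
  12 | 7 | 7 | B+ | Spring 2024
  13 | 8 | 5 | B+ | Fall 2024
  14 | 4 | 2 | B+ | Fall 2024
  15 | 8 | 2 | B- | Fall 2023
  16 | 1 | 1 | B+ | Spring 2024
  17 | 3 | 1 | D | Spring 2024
SELECT c.id, p.name AS course, c.semester, c.grade FROM enrollments c JOIN courses p ON c.course_id = p.id

Execution result:
id | course | semester | grade
1 | History 101 | Spring 2024 | A-
2 | History 101 | Spring 2024 | C-
3 | Biology 201 | Fall 2023 | B-
4 | CS 101 | Spring 2024 | D
5 | Economics 201 | Spring 2024 | B-
6 | English 201 | Spring 2024 | C+
7 | English 201 | Fall 2023 | C-
8 | English 201 | Spring 2024 | C+
9 | Economics 201 | Fall 2023 | C
10 | Biology 201 | Spring 2024 | C+
11 | English 201 | Fall 2023 | F
12 | Economics 201 | Spring 2024 | B+
13 | CS 101 | Fall 2024 | B+
14 | History 101 | Fall 2024 | B+
15 | History 101 | Fall 2023 | B-
16 | Algorithms 201 | Spring 2024 | B+
17 | Algorithms 201 | Spring 2024 | D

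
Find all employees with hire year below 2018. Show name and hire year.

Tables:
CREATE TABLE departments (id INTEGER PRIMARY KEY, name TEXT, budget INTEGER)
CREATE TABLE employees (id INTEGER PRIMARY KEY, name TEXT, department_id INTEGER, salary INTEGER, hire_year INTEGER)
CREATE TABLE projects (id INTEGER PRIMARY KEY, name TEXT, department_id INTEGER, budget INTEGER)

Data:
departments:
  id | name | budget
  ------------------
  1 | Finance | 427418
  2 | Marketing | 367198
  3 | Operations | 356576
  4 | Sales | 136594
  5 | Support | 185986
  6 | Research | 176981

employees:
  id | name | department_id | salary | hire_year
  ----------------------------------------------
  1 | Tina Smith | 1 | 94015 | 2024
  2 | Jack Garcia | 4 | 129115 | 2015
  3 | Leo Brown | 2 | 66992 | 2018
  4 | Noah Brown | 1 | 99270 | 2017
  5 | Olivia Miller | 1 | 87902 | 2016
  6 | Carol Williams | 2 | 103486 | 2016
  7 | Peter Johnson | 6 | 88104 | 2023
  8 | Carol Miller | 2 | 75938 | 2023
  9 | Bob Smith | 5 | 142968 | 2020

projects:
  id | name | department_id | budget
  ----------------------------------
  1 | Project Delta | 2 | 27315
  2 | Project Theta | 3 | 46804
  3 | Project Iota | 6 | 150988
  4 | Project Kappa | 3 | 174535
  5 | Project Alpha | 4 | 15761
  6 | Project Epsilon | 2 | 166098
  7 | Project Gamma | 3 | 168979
SELECT name, hire_year FROM employees WHERE hire_year < 2018

Execution result:
name | hire_year
Jack Garcia | 2015
Noah Brown | 2017
Olivia Miller | 2016
Carol Williams | 2016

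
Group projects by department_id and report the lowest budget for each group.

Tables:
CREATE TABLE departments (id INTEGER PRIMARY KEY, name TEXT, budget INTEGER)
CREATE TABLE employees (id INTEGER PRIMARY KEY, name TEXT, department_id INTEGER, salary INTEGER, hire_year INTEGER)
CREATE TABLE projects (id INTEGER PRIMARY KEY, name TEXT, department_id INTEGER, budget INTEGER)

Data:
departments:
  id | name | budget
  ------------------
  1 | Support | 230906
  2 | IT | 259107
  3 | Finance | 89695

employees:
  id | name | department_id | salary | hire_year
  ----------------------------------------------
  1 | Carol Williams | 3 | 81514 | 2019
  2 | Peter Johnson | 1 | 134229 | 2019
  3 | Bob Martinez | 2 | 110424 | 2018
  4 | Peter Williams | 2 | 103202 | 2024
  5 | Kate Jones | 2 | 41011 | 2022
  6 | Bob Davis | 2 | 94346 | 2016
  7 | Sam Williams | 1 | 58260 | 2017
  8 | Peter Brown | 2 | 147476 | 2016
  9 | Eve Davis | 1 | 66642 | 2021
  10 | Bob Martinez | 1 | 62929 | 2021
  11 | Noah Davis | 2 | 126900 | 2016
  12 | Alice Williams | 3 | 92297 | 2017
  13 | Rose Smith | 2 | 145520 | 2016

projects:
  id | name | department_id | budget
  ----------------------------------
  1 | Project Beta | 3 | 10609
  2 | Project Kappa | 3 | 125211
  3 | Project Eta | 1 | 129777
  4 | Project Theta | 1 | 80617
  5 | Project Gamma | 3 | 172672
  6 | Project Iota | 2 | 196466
SELECT department_id, MIN(budget) AS min_budget FROM projects GROUP BY department_id

Execution result:
department_id | min_budget
1 | 80617
2 | 196466
3 | 10609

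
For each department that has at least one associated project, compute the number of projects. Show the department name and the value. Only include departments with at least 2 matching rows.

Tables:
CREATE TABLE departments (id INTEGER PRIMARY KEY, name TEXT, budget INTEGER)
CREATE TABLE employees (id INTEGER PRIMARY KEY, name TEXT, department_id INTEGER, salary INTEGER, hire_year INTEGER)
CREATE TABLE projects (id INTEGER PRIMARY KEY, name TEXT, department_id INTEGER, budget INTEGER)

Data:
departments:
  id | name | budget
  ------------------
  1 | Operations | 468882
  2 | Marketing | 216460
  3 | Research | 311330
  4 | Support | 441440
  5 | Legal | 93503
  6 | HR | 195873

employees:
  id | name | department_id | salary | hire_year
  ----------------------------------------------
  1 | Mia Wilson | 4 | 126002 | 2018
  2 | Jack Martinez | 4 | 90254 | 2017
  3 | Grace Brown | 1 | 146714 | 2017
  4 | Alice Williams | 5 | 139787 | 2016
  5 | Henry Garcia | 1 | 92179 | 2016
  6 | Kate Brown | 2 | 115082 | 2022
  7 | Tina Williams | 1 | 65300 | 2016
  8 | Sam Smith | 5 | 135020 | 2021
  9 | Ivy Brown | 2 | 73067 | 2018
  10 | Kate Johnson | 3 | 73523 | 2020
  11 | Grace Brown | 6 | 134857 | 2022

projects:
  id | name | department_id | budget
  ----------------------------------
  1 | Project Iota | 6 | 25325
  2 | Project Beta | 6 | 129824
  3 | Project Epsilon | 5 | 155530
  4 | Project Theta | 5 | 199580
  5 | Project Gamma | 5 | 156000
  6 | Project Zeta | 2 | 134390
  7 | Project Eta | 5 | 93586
SELECT p.name, COUNT(*) AS n FROM projects c JOIN departments p ON c.department_id = p.id GROUP BY p.id, p.name HAVING COUNT(*) >= 2

Execution result:
name | n
Legal | 4
HR | 2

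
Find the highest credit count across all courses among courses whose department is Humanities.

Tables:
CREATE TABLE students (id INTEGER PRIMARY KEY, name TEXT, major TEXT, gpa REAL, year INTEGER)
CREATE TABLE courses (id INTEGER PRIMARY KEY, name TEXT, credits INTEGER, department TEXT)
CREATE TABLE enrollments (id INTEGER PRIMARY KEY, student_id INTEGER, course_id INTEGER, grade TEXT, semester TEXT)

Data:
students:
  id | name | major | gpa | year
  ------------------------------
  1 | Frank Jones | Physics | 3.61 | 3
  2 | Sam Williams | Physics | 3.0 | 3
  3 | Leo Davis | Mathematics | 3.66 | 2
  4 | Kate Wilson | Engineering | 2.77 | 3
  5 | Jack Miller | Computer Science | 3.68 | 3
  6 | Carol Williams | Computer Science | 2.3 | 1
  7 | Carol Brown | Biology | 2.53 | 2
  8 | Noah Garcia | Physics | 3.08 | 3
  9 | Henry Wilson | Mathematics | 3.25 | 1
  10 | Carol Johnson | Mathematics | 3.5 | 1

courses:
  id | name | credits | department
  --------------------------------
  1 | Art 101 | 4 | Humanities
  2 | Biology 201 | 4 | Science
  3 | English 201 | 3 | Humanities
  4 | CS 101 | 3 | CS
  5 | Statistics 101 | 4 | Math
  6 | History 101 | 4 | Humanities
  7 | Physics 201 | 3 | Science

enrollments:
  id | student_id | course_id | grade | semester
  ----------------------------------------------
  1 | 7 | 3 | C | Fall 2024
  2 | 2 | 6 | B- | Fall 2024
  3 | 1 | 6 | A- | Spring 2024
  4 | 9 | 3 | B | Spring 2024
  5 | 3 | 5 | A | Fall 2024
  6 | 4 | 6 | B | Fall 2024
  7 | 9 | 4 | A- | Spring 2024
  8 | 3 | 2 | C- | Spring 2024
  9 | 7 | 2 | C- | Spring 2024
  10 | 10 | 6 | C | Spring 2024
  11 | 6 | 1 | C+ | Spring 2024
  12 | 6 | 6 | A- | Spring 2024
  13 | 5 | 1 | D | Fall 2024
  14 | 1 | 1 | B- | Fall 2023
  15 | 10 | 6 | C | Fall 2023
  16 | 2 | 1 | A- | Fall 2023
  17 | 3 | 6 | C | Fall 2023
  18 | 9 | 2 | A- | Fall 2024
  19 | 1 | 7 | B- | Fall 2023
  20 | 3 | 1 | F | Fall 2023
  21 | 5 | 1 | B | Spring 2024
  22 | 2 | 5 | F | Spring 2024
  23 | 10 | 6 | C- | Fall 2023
SELECT MAX(credits) FROM courses WHERE department = 'Humanities'

Execution result:
4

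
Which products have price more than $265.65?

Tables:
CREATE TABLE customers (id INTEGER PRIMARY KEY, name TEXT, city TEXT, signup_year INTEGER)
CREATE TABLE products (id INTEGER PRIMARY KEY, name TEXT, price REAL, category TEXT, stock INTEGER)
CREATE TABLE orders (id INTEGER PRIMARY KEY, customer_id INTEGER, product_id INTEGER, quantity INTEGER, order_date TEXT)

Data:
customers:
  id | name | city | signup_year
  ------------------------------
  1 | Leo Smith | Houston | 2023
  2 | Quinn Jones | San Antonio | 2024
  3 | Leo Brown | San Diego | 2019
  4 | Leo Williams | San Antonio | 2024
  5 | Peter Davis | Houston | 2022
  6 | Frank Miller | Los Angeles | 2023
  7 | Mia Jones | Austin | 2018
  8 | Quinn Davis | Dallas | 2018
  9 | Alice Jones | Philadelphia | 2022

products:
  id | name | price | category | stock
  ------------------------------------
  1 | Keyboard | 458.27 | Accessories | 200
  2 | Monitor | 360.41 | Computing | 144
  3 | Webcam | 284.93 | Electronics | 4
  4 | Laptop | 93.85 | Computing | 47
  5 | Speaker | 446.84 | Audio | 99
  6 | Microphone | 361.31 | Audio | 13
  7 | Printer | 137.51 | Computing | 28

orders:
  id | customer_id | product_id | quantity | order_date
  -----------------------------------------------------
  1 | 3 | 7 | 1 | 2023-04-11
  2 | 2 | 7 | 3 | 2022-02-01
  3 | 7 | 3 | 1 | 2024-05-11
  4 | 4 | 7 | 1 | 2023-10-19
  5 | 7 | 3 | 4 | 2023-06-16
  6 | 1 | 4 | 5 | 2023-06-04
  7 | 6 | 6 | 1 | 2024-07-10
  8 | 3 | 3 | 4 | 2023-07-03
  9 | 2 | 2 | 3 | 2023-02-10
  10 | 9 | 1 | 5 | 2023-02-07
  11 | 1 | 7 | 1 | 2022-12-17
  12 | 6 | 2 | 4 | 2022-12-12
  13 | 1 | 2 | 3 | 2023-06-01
SELECT name, price FROM products WHERE price > 265.65

Execution result:
name | price
Keyboard | 458.27
Monitor | 360.41
Webcam | 284.93
Speaker | 446.84
Microphone | 361.31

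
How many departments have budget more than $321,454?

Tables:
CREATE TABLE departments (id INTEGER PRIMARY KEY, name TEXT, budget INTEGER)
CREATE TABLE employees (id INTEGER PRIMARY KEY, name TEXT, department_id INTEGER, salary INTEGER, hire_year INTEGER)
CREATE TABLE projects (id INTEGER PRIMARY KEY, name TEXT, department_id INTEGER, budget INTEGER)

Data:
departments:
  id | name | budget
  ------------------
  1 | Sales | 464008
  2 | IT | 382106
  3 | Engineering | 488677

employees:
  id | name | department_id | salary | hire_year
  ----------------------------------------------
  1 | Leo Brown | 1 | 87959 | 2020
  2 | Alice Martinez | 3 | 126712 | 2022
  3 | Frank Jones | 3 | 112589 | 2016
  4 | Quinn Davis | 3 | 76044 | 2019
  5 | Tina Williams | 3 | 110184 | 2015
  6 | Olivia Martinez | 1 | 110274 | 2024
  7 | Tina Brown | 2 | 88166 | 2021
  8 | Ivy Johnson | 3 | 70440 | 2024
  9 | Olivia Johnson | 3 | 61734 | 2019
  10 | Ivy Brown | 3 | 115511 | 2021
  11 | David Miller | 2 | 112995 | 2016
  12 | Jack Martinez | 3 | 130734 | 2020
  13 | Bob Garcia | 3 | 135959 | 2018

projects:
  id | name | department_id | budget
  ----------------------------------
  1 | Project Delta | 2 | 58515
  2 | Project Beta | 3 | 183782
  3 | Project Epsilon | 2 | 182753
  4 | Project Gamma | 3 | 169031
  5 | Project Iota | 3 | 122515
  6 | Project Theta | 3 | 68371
SELECT COUNT(*) FROM departments WHERE budget > 321454

Execution result:
3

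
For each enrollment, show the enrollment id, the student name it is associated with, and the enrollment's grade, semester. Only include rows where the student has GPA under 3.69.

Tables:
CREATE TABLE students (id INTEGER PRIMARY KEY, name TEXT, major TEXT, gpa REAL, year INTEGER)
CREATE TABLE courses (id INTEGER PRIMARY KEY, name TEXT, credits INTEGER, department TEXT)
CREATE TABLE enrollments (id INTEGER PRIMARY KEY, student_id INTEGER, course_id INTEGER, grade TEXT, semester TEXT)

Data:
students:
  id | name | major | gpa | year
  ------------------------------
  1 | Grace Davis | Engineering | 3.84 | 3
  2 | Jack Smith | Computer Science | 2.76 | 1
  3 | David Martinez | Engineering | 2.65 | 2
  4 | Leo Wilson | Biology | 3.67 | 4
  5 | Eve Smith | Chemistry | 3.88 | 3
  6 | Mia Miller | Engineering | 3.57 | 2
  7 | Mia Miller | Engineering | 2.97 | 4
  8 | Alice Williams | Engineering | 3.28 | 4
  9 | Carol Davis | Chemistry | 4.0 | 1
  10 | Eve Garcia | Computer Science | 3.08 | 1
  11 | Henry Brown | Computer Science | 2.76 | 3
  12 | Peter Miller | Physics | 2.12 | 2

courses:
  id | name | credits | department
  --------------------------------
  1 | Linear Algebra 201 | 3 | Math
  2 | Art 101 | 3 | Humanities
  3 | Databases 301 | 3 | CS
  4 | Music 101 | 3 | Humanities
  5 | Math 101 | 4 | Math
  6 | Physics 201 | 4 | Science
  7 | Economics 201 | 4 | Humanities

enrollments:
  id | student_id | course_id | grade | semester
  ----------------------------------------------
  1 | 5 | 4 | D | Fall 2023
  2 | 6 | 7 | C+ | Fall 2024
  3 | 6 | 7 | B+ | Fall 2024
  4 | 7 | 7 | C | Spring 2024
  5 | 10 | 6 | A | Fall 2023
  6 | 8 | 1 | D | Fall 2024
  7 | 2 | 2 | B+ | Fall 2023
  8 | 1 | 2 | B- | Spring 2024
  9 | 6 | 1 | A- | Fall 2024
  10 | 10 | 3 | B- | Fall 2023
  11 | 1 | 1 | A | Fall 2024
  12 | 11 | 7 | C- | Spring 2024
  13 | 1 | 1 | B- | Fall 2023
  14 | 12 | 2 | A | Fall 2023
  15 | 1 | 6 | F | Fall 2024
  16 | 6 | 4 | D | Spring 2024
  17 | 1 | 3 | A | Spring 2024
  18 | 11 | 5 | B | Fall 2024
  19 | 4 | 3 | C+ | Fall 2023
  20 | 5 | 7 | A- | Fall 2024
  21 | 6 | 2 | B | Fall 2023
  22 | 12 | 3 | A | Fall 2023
SELECT c.id, p.name AS student, c.grade, c.semester FROM enrollments c JOIN students p ON c.student_id = p.id WHERE p.gpa < 3.69

Execution result:
id | student | grade | semester
2 | Mia Miller | C+ | Fall 2024
3 | Mia Miller | B+ | Fall 2024
4 | Mia Miller | C | Spring 2024
5 | Eve Garcia | A | Fall 2023
6 | Alice Williams | D | Fall 2024
7 | Jack Smith | B+ | Fall 2023
9 | Mia Miller | A- | Fall 2024
10 | Eve Garcia | B- | Fall 2023
12 | Henry Brown | C- | Spring 2024
14 | Peter Miller | A | Fall 2023
16 | Mia Miller | D | Spring 2024
18 | Henry Brown | B | Fall 2024
19 | Leo Wilson | C+ | Fall 2023
21 | Mia Miller | B | Fall 2023
22 | Peter Miller | A | Fall 2023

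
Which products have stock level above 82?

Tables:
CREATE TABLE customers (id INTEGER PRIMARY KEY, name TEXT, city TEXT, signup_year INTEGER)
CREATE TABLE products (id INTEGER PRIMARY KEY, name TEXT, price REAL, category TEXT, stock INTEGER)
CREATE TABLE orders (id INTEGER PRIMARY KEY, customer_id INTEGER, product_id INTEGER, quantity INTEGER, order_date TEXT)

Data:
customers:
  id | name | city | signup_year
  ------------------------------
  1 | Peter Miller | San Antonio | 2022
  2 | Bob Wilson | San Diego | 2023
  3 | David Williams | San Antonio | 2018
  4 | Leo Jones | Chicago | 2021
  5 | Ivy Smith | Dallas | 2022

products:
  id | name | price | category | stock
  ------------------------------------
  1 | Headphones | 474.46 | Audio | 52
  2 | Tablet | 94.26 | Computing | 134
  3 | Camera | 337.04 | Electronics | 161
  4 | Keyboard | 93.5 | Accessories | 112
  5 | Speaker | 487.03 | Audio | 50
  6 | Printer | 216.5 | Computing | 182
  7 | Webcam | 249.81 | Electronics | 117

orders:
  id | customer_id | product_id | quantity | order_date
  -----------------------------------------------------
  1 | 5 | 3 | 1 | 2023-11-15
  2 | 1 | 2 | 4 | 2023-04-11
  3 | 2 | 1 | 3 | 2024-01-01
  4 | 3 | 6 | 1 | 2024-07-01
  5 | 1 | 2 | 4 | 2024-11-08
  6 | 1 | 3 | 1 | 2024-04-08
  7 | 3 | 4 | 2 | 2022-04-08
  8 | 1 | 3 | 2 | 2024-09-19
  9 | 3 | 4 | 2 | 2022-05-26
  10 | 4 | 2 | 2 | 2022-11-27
SELECT name, stock FROM products WHERE stock > 82

Execution result:
name | stock
Tablet | 134
Camera | 161
Keyboard | 112
Printer | 182
Webcam | 117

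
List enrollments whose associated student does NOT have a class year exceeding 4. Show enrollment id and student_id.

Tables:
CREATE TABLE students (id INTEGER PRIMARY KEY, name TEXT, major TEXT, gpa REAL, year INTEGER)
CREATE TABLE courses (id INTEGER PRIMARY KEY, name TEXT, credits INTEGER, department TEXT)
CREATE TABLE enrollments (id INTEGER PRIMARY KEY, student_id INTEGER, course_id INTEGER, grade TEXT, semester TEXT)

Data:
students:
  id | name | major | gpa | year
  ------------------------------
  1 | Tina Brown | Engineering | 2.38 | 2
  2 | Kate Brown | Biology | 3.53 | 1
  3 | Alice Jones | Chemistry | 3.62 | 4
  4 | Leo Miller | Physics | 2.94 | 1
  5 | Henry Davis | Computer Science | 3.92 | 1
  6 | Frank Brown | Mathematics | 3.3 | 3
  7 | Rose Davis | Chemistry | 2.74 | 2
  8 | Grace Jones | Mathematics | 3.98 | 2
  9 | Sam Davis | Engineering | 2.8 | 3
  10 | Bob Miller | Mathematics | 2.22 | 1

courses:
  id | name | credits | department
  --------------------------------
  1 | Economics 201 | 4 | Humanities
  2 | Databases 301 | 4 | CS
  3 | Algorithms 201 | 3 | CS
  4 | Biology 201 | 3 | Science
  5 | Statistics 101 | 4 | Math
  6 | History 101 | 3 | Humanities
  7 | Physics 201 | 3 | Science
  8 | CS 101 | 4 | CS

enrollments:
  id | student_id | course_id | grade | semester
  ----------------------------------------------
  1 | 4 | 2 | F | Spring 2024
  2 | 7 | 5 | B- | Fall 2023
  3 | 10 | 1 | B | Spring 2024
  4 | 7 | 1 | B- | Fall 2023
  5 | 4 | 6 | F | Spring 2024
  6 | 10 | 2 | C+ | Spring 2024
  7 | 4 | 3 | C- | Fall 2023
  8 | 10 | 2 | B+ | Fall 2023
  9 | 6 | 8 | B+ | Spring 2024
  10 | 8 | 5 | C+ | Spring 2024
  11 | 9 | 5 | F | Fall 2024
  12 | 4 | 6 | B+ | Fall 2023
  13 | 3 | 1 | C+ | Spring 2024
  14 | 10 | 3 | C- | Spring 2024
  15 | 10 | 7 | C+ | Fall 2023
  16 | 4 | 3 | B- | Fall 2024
SELECT id, student_id FROM enrollments WHERE student_id NOT IN (SELECT id FROM students WHERE year > 4)

Execution result:
id | student_id
1 | 4
2 | 7
3 | 10
4 | 7
5 | 4
6 | 10
7 | 4
8 | 10
9 | 6
10 | 8
11 | 9
12 | 4
13 | 3
14 | 10
15 | 10
16 | 4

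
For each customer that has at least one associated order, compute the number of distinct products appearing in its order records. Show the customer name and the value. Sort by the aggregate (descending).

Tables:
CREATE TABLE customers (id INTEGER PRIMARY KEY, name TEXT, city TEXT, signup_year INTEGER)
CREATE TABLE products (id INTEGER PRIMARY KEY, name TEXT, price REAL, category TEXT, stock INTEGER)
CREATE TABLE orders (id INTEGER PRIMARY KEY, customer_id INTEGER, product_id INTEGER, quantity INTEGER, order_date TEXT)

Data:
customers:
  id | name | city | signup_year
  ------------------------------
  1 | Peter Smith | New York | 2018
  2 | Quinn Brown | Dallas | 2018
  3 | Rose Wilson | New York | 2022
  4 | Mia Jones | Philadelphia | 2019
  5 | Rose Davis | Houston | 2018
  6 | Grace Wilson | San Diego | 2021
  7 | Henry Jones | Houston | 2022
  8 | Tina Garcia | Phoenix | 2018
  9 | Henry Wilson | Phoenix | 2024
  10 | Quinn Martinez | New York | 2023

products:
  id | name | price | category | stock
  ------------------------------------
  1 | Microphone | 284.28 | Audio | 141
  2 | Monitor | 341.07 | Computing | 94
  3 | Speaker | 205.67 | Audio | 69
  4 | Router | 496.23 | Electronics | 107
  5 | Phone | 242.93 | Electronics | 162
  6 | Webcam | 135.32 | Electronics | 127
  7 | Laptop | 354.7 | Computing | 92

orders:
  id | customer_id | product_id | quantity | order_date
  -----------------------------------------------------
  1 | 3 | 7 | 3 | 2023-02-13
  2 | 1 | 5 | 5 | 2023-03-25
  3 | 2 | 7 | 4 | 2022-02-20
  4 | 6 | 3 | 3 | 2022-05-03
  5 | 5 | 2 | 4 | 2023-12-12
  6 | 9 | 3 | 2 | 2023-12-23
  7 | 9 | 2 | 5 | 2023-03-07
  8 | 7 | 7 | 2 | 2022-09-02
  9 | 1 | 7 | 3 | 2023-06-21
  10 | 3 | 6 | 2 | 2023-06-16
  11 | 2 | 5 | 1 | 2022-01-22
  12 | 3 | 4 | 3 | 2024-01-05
SELECT p.name, COUNT(DISTINCT c.product_id) AS distinct_product_count FROM orders c JOIN customers p ON c.customer_id = p.id GROUP BY p.id, p.name ORDER BY distinct_product_count DESC

Execution result:
name | distinct_product_count
Rose Wilson | 3
Peter Smith | 2
Quinn Brown | 2
Henry Wilson | 2
Rose Davis | 1
Grace Wilson | 1
Henry Jones | 1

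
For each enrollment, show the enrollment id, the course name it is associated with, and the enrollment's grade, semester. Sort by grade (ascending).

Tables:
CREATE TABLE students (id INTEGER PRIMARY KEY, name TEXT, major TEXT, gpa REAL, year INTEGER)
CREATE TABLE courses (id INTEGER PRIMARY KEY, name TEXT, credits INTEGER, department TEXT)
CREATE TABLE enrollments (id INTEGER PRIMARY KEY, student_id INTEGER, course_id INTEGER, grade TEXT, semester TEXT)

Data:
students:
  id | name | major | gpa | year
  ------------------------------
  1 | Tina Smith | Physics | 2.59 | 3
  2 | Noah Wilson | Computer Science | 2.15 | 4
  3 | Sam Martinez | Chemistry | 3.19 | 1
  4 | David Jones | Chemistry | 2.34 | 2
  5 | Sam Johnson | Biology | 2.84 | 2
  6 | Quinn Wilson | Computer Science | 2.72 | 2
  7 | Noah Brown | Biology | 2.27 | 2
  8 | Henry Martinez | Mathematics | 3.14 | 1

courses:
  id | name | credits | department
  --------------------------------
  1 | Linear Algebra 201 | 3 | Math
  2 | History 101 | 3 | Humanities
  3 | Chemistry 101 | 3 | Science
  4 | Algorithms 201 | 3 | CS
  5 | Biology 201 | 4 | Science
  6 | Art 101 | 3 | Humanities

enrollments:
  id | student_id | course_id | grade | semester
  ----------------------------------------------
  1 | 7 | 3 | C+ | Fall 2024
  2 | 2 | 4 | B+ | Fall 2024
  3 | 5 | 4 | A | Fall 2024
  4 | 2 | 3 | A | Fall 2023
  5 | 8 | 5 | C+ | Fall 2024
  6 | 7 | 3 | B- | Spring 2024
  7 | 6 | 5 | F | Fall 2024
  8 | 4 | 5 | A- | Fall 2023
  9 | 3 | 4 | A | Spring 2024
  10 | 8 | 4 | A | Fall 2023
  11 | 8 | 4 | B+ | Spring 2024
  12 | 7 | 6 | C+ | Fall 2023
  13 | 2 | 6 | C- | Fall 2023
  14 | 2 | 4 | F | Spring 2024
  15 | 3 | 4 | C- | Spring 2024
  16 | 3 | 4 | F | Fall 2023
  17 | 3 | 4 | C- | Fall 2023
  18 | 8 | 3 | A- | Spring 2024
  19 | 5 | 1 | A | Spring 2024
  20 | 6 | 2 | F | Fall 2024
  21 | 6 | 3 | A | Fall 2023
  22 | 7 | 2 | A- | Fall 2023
SELECT c.id, p.name AS course, c.grade, c.semester FROM enrollments c JOIN courses p ON c.course_id = p.id ORDER BY c.grade ASC

Execution result:
id | course | grade | semester
3 | Algorithms 201 | A | Fall 2024
4 | Chemistry 101 | A | Fall 2023
9 | Algorithms 201 | A | Spring 2024
10 | Algorithms 201 | A | Fall 2023
19 | Linear Algebra 201 | A | Spring 2024
21 | Chemistry 101 | A | Fall 2023
8 | Biology 201 | A- | Fall 2023
18 | Chemistry 101 | A- | Spring 2024
22 | History 101 | A- | Fall 2023
2 | Algorithms 201 | B+ | Fall 2024
11 | Algorithms 201 | B+ | Spring 2024
6 | Chemistry 101 | B- | Spring 2024
1 | Chemistry 101 | C+ | Fall 2024
5 | Biology 201 | C+ | Fall 2024
12 | Art 101 | C+ | Fall 2023
13 | Art 101 | C- | Fall 2023
15 | Algorithms 201 | C- | Spring 2024
17 | Algorithms 201 | C- | Fall 2023
7 | Biology 201 | F | Fall 2024
14 | Algorithms 201 | F | Spring 2024
16 | Algorithms 201 | F | Fall 2023
20 | History 101 | F | Fall 2024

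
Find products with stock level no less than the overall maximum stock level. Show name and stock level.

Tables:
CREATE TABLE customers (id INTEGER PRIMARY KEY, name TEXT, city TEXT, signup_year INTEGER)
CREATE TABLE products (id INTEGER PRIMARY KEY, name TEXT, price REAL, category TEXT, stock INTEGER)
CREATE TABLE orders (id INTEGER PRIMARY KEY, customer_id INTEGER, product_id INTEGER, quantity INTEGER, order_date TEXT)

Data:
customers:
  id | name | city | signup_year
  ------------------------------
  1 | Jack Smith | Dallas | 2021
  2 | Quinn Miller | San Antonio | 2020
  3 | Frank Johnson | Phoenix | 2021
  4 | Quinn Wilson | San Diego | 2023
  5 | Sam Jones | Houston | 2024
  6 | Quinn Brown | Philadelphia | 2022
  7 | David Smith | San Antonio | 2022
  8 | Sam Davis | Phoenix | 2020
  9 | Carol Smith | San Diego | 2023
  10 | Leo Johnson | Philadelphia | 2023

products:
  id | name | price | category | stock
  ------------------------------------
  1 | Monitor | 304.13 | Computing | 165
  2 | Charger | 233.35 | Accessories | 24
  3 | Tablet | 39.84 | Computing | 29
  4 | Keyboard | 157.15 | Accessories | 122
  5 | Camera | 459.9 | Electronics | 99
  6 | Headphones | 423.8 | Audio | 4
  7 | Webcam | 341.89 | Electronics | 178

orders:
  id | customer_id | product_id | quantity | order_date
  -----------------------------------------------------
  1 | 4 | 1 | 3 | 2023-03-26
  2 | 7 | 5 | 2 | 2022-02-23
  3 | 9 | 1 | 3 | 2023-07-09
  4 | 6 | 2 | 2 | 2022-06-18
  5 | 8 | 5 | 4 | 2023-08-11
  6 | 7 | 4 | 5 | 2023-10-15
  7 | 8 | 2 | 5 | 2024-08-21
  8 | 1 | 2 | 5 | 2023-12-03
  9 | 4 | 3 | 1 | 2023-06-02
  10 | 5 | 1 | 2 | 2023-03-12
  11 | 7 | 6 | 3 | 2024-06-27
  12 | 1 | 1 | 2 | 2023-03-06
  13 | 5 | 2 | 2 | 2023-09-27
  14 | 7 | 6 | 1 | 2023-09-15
SELECT name, stock FROM products WHERE stock >= (SELECT MAX(stock) FROM products)

Execution result:
name | stock
Webcam | 178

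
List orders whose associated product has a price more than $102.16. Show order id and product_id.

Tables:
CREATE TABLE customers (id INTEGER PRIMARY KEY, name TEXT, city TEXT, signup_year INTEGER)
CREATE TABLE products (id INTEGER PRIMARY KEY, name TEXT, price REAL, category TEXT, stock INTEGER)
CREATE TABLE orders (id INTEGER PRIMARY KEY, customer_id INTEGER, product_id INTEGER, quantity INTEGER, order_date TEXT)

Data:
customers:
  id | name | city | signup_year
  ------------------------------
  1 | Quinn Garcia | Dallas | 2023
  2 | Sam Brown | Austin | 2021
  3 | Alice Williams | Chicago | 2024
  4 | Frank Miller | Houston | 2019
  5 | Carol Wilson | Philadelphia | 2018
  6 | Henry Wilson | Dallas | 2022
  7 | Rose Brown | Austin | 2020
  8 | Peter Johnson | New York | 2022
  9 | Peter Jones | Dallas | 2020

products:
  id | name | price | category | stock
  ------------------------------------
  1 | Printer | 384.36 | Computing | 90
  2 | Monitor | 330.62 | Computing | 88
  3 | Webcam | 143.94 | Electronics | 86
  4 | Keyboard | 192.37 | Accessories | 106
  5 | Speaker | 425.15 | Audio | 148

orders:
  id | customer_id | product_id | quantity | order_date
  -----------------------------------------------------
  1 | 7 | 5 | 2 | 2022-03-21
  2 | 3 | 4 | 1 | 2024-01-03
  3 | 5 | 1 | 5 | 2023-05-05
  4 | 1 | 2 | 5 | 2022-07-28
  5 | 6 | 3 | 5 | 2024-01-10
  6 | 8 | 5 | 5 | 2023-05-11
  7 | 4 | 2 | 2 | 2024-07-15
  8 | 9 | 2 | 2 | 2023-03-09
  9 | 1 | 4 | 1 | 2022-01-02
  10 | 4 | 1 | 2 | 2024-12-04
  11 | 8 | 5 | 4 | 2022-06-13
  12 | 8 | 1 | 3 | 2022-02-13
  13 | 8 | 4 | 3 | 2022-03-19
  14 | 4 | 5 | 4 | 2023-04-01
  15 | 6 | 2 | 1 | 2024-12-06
SELECT id, product_id FROM orders WHERE product_id IN (SELECT id FROM products WHERE price > 102.16)

Execution result:
id | product_id
1 | 5
2 | 4
3 | 1
4 | 2
5 | 3
6 | 5
7 | 2
8 | 2
9 | 4
10 | 1
11 | 5
12 | 1
13 | 4
14 | 5
15 | 2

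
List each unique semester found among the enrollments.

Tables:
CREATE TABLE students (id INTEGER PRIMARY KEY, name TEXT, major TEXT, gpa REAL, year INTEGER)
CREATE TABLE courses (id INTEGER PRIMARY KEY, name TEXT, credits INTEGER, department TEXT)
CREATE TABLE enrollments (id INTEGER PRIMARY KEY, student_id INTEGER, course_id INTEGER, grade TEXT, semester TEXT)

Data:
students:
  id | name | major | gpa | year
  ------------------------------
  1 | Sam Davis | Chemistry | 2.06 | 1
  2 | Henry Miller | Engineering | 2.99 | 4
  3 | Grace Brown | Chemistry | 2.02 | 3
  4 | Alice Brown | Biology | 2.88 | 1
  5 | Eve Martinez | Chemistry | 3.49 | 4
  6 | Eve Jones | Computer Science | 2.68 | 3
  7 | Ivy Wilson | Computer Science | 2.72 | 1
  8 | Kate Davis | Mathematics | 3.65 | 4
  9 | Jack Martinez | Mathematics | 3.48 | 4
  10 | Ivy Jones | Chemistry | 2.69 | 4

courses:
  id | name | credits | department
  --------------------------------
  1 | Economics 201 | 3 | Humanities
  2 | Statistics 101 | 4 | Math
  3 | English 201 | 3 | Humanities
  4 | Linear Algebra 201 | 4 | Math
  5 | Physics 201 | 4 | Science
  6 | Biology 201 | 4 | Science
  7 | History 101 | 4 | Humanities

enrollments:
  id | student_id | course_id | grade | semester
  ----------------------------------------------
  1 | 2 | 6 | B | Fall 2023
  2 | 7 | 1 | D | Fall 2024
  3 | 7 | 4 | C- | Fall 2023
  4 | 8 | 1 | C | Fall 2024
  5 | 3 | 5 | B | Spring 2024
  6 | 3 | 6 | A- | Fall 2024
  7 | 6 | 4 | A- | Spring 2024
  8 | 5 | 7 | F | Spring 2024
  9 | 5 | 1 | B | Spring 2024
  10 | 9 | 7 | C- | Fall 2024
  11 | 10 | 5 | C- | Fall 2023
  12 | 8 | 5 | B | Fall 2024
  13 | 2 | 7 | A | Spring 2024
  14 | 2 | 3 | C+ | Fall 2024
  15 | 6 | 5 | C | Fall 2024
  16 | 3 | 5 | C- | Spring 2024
SELECT DISTINCT semester FROM enrollments

Execution result:
semester
Fall 2023
Fall 2024
Spring 2024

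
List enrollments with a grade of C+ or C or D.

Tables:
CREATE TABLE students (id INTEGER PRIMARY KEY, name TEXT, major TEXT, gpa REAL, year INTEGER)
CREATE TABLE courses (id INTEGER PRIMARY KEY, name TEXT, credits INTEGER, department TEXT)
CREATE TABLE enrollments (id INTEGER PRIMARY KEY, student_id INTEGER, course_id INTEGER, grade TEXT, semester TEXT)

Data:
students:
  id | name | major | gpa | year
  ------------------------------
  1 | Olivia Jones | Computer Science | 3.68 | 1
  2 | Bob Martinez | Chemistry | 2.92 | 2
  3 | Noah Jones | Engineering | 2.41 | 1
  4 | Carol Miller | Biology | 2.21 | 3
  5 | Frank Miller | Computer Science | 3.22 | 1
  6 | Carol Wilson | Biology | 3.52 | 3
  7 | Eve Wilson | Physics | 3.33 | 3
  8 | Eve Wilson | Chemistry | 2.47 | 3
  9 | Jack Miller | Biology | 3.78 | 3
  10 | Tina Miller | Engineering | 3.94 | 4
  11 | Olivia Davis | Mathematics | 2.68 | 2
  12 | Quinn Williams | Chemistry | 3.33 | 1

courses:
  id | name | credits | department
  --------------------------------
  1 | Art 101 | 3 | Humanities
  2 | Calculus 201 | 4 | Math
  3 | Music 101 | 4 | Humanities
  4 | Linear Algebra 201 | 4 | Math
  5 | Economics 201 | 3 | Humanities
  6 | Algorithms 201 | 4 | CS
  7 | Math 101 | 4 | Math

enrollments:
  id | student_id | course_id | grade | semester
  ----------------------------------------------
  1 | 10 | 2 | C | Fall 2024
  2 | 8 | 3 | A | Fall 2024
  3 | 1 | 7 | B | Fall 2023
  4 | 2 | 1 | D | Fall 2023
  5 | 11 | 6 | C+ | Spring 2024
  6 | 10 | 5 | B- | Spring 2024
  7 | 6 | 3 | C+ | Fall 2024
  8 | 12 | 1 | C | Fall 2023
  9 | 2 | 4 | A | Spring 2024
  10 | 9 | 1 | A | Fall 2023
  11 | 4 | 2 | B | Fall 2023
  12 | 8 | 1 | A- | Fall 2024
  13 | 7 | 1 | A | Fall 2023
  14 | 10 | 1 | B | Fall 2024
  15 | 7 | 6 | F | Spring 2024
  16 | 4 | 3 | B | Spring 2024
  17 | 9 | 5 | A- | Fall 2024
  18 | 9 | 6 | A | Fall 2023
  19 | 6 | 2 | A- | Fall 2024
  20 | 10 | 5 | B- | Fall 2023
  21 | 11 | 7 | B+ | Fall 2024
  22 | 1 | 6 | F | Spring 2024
SELECT id, grade FROM enrollments WHERE grade IN ('C+', 'C', 'D')

Execution result:
id | grade
1 | C
4 | D
5 | C+
7 | C+
8 | C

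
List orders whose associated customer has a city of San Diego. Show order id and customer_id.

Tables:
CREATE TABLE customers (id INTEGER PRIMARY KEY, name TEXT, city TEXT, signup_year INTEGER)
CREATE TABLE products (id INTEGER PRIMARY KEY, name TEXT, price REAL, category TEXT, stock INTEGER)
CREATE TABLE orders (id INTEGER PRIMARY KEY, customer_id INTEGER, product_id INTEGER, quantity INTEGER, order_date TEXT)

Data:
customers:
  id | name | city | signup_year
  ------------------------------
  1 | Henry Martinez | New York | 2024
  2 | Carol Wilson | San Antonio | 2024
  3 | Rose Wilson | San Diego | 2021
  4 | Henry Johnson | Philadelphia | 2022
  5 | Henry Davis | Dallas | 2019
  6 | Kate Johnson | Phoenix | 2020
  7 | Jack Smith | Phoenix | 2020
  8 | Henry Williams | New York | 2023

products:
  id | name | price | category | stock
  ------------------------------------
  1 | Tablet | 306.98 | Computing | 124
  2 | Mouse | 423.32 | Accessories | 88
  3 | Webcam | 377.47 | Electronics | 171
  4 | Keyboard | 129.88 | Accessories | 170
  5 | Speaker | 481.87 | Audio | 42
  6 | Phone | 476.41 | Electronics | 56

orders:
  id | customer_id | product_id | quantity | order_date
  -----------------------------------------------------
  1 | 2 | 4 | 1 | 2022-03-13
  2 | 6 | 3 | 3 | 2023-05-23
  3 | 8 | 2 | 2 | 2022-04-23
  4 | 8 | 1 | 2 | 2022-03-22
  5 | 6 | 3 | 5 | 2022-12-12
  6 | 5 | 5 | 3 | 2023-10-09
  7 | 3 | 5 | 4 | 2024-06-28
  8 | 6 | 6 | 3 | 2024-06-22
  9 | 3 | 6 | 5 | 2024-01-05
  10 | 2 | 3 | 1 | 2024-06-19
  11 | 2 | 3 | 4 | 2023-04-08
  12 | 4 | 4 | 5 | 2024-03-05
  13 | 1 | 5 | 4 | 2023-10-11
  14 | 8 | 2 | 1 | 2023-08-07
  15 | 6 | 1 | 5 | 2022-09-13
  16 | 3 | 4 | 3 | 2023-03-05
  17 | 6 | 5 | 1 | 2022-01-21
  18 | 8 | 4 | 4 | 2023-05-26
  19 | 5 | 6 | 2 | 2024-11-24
SELECT id, customer_id FROM orders WHERE customer_id IN (SELECT id FROM customers WHERE city = 'San Diego')

Execution result:
id | customer_id
7 | 3
9 | 3
16 | 3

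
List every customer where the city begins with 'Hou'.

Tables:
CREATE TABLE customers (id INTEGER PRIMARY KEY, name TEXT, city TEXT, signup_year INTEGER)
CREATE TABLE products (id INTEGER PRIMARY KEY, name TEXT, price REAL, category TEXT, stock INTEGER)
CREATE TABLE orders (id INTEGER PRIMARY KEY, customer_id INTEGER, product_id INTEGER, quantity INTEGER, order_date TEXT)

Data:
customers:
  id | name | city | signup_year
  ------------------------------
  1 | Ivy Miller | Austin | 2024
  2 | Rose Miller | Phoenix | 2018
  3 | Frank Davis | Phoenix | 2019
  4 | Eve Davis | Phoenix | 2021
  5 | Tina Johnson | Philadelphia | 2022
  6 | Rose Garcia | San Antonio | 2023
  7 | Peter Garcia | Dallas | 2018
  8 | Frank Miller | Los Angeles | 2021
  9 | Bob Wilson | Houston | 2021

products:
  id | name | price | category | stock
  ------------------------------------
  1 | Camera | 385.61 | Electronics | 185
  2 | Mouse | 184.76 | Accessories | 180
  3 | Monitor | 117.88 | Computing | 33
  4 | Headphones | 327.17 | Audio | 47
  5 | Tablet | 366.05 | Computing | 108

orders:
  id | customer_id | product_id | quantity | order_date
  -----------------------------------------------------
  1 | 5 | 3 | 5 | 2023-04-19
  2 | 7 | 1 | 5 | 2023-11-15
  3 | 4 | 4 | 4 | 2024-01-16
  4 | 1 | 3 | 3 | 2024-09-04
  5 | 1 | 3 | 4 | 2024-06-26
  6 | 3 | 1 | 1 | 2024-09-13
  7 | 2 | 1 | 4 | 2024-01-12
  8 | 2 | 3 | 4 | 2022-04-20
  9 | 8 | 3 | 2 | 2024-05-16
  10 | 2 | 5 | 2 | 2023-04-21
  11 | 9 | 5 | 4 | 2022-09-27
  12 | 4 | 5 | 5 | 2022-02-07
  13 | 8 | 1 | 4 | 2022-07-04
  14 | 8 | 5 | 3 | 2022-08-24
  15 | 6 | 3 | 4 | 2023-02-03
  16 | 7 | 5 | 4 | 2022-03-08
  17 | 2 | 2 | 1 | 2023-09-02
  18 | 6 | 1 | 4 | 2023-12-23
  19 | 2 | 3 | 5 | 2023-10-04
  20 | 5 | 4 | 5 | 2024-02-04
SELECT name, city FROM customers WHERE city LIKE 'Hou%'

Execution result:
name | city
Bob Wilson | Houston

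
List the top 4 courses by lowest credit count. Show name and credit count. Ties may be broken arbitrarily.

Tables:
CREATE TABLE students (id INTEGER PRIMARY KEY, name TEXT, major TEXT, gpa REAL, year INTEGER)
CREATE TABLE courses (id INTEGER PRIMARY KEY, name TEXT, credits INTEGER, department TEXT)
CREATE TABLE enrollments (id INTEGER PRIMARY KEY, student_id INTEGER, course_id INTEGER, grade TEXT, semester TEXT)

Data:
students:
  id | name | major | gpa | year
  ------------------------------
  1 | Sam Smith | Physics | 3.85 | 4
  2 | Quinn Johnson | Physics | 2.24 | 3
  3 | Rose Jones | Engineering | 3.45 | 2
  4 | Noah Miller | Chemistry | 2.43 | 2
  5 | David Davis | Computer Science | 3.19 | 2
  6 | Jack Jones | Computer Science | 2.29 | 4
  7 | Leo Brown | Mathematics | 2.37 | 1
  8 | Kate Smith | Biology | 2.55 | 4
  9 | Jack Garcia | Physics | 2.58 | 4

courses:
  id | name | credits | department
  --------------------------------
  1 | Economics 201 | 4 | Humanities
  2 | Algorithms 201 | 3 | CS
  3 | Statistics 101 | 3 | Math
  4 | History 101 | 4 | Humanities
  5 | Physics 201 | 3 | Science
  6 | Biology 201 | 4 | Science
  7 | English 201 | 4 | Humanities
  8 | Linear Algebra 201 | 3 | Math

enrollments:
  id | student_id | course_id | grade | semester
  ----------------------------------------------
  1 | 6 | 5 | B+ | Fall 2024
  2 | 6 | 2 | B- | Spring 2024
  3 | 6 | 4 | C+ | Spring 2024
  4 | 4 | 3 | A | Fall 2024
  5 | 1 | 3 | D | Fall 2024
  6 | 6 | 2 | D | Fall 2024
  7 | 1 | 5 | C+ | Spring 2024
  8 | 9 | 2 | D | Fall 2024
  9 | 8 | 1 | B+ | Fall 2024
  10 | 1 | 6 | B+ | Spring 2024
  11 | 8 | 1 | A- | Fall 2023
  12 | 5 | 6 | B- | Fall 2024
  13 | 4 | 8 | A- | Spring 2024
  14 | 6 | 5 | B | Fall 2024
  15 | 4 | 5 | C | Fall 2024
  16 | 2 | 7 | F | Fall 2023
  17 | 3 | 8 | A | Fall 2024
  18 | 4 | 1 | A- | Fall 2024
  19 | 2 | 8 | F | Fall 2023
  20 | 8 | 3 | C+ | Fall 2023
SELECT name, credits FROM courses ORDER BY credits ASC LIMIT 4

Execution result:
name | credits
Algorithms 201 | 3
Statistics 101 | 3
Physics 201 | 3
Linear Algebra 201 | 3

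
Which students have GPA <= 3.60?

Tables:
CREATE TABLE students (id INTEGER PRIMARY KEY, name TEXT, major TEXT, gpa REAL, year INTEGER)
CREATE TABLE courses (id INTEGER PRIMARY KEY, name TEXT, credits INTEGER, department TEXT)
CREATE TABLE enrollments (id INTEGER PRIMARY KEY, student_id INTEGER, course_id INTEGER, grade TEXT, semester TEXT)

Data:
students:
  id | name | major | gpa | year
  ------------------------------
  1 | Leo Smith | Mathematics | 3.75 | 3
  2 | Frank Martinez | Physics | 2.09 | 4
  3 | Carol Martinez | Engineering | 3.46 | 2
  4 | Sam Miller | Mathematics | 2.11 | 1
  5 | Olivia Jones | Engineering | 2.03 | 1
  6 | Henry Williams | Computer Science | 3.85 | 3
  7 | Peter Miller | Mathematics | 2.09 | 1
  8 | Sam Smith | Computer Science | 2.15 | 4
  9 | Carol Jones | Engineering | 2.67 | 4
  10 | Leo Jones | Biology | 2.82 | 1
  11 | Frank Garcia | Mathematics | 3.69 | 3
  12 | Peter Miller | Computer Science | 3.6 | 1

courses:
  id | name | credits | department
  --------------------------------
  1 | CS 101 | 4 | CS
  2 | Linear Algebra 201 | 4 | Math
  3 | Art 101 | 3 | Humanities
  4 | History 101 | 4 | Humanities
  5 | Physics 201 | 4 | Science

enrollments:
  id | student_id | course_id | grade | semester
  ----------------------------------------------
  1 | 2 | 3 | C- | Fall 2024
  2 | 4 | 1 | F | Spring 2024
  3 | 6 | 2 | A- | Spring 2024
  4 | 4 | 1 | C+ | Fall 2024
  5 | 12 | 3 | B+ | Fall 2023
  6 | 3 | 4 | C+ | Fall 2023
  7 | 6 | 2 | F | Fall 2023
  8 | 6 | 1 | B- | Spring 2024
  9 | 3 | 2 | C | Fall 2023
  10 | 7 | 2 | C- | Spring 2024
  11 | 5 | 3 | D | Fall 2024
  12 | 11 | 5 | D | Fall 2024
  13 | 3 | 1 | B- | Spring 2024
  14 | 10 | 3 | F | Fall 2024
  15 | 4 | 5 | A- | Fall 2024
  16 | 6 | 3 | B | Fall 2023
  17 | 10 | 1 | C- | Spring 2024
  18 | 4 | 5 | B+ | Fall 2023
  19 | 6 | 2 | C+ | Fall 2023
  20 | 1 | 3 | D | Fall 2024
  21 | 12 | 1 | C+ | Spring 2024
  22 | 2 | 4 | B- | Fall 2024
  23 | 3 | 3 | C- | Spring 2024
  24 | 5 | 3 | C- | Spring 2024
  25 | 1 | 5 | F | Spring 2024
SELECT name, gpa FROM students WHERE gpa <= 3.6

Execution result:
name | gpa
Frank Martinez | 2.09
Carol Martinez | 3.46
Sam Miller | 2.11
Olivia Jones | 2.03
Peter Miller | 2.09
Sam Smith | 2.15
Carol Jones | 2.67
Leo Jones | 2.82
Peter Miller | 3.60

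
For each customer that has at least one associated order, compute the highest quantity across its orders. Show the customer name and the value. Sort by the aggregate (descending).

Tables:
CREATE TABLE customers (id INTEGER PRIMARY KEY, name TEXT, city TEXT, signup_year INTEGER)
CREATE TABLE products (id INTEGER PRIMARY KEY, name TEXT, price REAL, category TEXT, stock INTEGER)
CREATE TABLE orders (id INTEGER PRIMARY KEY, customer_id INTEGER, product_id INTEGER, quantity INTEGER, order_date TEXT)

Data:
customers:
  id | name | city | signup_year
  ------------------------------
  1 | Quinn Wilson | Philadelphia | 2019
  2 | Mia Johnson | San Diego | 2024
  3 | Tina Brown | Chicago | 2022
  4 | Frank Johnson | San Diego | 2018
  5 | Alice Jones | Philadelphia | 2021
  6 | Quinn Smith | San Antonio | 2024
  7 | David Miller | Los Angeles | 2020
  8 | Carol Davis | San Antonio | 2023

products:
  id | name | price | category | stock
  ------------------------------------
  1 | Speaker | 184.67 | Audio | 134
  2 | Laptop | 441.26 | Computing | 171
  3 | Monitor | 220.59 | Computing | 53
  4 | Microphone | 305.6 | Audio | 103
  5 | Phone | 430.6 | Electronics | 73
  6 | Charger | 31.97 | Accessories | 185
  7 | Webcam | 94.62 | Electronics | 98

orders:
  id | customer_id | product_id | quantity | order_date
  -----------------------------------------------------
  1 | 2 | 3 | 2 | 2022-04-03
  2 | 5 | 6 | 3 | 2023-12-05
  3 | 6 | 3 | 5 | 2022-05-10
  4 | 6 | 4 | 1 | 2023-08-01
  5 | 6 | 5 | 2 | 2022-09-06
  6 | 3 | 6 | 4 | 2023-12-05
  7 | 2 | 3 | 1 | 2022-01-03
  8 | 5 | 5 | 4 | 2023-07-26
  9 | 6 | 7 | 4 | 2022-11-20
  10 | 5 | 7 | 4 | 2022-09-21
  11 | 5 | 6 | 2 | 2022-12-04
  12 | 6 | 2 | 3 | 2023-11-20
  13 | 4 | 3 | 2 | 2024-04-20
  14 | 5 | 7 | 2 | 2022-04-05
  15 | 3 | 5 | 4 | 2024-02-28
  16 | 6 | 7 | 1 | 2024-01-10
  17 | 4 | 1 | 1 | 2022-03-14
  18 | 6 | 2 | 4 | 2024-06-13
SELECT p.name, MAX(c.quantity) AS max_quantity FROM orders c JOIN customers p ON c.customer_id = p.id GROUP BY p.id, p.name ORDER BY max_quantity DESC

Execution result:
name | max_quantity
Quinn Smith | 5
Tina Brown | 4
Alice Jones | 4
Mia Johnson | 2
Frank Johnson | 2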